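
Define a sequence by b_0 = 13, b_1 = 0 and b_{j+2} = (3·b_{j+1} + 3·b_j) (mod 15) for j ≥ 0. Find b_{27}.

12

Computing terms: b_0 = 13, b_1 = 0, b_2 = 9, b_3 = 12, b_4 = 3, b_5 = 0, b_6 = 9.
Since (b_5, b_6) = (b_1, b_2) = (0, 9) (two consecutive terms determine the rest), the sequence is eventually periodic: after a pre-period of length 1 it cycles with period 4.
For j ≥ 1, b_j depends only on (j - 1) mod 4. (27 - 1) mod 4 = 2, so b_{27} = b_3 = 12.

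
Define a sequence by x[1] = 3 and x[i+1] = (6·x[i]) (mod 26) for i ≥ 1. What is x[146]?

We have x[1] = 3, x[2] = 18, x[3] = 4, x[4] = 24, x[5] = 14, x[6] = 6, x[7] = 10, x[8] = 8, x[9] = 22, x[10] = 2, x[11] = 12, x[12] = 20, x[13] = 16, x[14] = 18.
Since x[14] = x[2] = 18, the sequence is eventually periodic: after a pre-period of length 1 it cycles with period 12.
For i ≥ 2, x[i] depends only on (i - 2) mod 12. (146 - 2) mod 12 = 0, so x[146] = x[2] = 18.

18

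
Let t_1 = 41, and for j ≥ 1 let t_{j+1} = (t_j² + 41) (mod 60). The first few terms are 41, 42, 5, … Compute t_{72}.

30

We have t_1 = 41; t_2 = 42; t_3 = 5; t_4 = 6; t_5 = 17; t_6 = 30; t_7 = 41.
The sequence repeats with period 6.
So t_{72} = t_{1 + ((72-1) mod 6)} = t_6 = 30.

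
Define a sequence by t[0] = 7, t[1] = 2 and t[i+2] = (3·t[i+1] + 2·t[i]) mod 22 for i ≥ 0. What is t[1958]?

16

Listing terms: t[0] = 7, t[1] = 2, t[2] = 20, t[3] = 20, t[4] = 12, t[5] = 10, t[6] = 10, t[7] = 6, t[8] = 16, t[9] = 16, t[10] = 14, t[11] = 8, t[12] = 8, t[13] = 18, t[14] = 4, t[15] = 4, t[16] = 20, t[17] = 2, t[18] = 2, t[19] = 10, t[20] = 12, t[21] = 12, t[22] = 16, t[23] = 6, t[24] = 6, t[25] = 8, t[26] = 14, t[27] = 14, t[28] = 4, t[29] = 18, t[30] = 18, t[31] = 2, t[32] = 20.
Since (t[31], t[32]) = (t[1], t[2]) = (2, 20) (two consecutive terms determine the rest), the sequence is eventually periodic: after a pre-period of length 1 it cycles with period 30.
For i ≥ 1, t[i] depends only on (i - 1) mod 30. (1958 - 1) mod 30 = 7, so t[1958] = t[8] = 16.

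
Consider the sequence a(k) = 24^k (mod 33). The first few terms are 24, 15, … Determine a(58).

Computing terms: a(1) = 24, a(2) = 15, a(3) = 30, a(4) = 27, a(5) = 21, a(6) = 9, a(7) = 18, a(8) = 3, a(9) = 6, a(10) = 12, a(11) = 24.
The sequence repeats with period 10.
So a(58) = a(1 + ((58-1) mod 10)) = a(8) = 3.

3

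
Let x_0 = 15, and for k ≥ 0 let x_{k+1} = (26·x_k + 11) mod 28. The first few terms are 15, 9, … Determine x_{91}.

We have x_0 = 15; x_1 = 9; x_2 = 21; x_3 = 25; x_4 = 17; x_5 = 5; x_6 = 1; x_7 = 9.
Since x_7 = x_1 = 9, the sequence is eventually periodic: after a pre-period of length 1 it cycles with period 6.
For k ≥ 1, x_k depends only on (k - 1) mod 6. (91 - 1) mod 6 = 0, so x_{91} = x_1 = 9.

9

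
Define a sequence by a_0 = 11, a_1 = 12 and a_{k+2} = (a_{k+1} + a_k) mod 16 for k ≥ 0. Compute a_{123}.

3

a_0 = 11, a_1 = 12, a_2 = 7, a_3 = 3, a_4 = 10, a_5 = 13, a_6 = 7, a_7 = 4, a_8 = 11, a_9 = 15, a_{10} = 10, a_{11} = 9, a_{12} = 3, a_{13} = 12, a_{14} = 15, a_{15} = 11, a_{16} = 10, a_{17} = 5, a_{18} = 15, a_{19} = 4, a_{20} = 3, a_{21} = 7, a_{22} = 10, a_{23} = 1, a_{24} = 11, a_{25} = 12.
Since (a_{24}, a_{25}) = (a_0, a_1) = (11, 12) (two consecutive terms determine the rest), the sequence is periodic with period 24.
(123 - 0) mod 24 = 3, so a_{123} = a_3 = 3.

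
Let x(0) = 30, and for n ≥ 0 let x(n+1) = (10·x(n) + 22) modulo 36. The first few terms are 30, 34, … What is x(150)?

18

Listing terms: x(0) = 30; x(1) = 34; x(2) = 2; x(3) = 6; x(4) = 10; x(5) = 14; x(6) = 18; x(7) = 22; x(8) = 26; x(9) = 30.
Since x(9) = x(0) = 30, the sequence is periodic with period 9.
So x(150) = x(0 + ((150-0) mod 9)) = x(6) = 18.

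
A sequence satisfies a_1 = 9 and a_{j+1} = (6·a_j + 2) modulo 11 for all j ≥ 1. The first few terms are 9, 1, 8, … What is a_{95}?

5

a_1 = 9, a_2 = 1, a_3 = 8, a_4 = 6, a_5 = 5, a_6 = 10, a_7 = 7, a_8 = 0, a_9 = 2, a_{10} = 3, a_{11} = 9.
Since a_{11} = a_1 = 9, the sequence is periodic with period 10.
(95 - 1) mod 10 = 4, so a_{95} = a_5 = 5.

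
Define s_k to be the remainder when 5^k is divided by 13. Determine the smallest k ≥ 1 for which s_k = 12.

2

We have s_0 = 1,  s_1 = 5,  s_2 = 12,  s_3 = 8,  s_4 = 1.
The sequence repeats with period 4.
The value 12 first appears (with k ≥ 1) at s_2.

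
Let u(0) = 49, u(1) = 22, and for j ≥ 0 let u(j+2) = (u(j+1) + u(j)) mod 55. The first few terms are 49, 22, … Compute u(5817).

We have u(0) = 49, u(1) = 22, u(2) = 16, u(3) = 38, u(4) = 54, u(5) = 37, u(6) = 36, u(7) = 18, u(8) = 54, u(9) = 17, u(10) = 16, u(11) = 33, u(12) = 49, u(13) = 27, u(14) = 21, u(15) = 48, u(16) = 14, u(17) = 7, u(18) = 21, u(19) = 28, u(20) = 49, u(21) = 22.
The sequence repeats with period 20.
So u(5817) = u(0 + ((5817-0) mod 20)) = u(17) = 7.

7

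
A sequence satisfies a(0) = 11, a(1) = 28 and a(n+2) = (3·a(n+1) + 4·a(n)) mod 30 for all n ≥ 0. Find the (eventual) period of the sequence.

Computing terms: a(0) = 11, a(1) = 28, a(2) = 8, a(3) = 16, a(4) = 20, a(5) = 4, a(6) = 2, a(7) = 22, a(8) = 14, a(9) = 10, a(10) = 26, a(11) = 28, a(12) = 8.
Since (a(11), a(12)) = (a(1), a(2)) = (28, 8) (two consecutive terms determine the rest), the sequence is eventually periodic: after a pre-period of length 1 it cycles with period 10.

10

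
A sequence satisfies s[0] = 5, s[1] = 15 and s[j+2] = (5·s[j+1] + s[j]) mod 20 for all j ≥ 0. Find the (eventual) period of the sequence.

Computing terms: s[0] = 5,  s[1] = 15,  s[2] = 0,  s[3] = 15,  s[4] = 15,  s[5] = 10,  s[6] = 5,  s[7] = 15.
Since (s[6], s[7]) = (s[0], s[1]) = (5, 15) (two consecutive terms determine the rest), the sequence is periodic with period 6.

6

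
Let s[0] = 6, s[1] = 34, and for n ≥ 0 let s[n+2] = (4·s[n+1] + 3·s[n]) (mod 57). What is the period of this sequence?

Listing terms: s[0] = 6,  s[1] = 34,  s[2] = 40,  s[3] = 34,  s[4] = 28,  s[5] = 43,  s[6] = 28,  s[7] = 13,  s[8] = 22,  s[9] = 13,  s[10] = 4,  s[11] = 55,  s[12] = 4,  s[13] = 10,  s[14] = 52,  s[15] = 10,  s[16] = 25,  s[17] = 16,  s[18] = 25,  s[19] = 34,  s[20] = 40.
Since (s[19], s[20]) = (s[1], s[2]) = (34, 40) (two consecutive terms determine the rest), the sequence is eventually periodic: after a pre-period of length 1 it cycles with period 18.

18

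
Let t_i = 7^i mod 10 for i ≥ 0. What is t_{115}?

t_0 = 1, t_1 = 7, t_2 = 9, t_3 = 3, t_4 = 1.
The sequence repeats with period 4.
(115 - 0) mod 4 = 3, so t_{115} = t_3 = 3.

3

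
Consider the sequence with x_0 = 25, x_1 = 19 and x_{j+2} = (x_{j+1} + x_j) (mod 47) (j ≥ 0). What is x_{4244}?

Listing terms: x_0 = 25, x_1 = 19, x_2 = 44, x_3 = 16, x_4 = 13, x_5 = 29, x_6 = 42, x_7 = 24, x_8 = 19, x_9 = 43, x_{10} = 15, x_{11} = 11, x_{12} = 26, x_{13} = 37, x_{14} = 16, x_{15} = 6, x_{16} = 22, x_{17} = 28, x_{18} = 3, x_{19} = 31, x_{20} = 34, x_{21} = 18, x_{22} = 5, x_{23} = 23, x_{24} = 28, x_{25} = 4, x_{26} = 32, x_{27} = 36, x_{28} = 21, x_{29} = 10, x_{30} = 31, x_{31} = 41, x_{32} = 25, x_{33} = 19.
Since (x_{32}, x_{33}) = (x_0, x_1) = (25, 19) (two consecutive terms determine the rest), the sequence is periodic with period 32.
So x_{4244} = x_{0 + ((4244-0) mod 32)} = x_{20} = 34.

34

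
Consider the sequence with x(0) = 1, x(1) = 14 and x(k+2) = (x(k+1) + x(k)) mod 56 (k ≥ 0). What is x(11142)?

x(0) = 1; x(1) = 14; x(2) = 15; x(3) = 29; x(4) = 44; x(5) = 17; x(6) = 5; x(7) = 22; x(8) = 27; x(9) = 49; x(10) = 20; x(11) = 13; x(12) = 33; x(13) = 46; x(14) = 23; x(15) = 13; x(16) = 36; x(17) = 49; x(18) = 29; x(19) = 22; x(20) = 51; x(21) = 17; x(22) = 12; x(23) = 29; x(24) = 41; x(25) = 14; x(26) = 55; x(27) = 13; x(28) = 12; x(29) = 25; x(30) = 37; x(31) = 6; x(32) = 43; x(33) = 49; x(34) = 36; x(35) = 29; x(36) = 9; x(37) = 38; x(38) = 47; x(39) = 29; x(40) = 20; x(41) = 49; x(42) = 13; x(43) = 6; x(44) = 19; x(45) = 25; x(46) = 44; x(47) = 13; x(48) = 1; x(49) = 14.
The sequence repeats with period 48.
So x(11142) = x(0 + ((11142-0) mod 48)) = x(6) = 5.

5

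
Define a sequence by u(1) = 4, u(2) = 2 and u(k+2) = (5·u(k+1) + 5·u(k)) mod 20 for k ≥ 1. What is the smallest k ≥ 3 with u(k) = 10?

Computing terms: u(1) = 4,  u(2) = 2,  u(3) = 10,  u(4) = 0,  u(5) = 10,  u(6) = 10,  u(7) = 0.
Since (u(6), u(7)) = (u(3), u(4)) = (10, 0) (two consecutive terms determine the rest), the sequence is eventually periodic: after a pre-period of length 2 it cycles with period 3.
The value 10 first appears (with k ≥ 3) at u(3).

3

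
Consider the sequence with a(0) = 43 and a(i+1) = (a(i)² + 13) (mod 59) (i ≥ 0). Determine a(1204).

0

We have a(0) = 43, a(1) = 33, a(2) = 40, a(3) = 20, a(4) = 0, a(5) = 13, a(6) = 5, a(7) = 38, a(8) = 41, a(9) = 42, a(10) = 7, a(11) = 3, a(12) = 22, a(13) = 25, a(14) = 48, a(15) = 16, a(16) = 33.
Since a(16) = a(1) = 33, the sequence is eventually periodic: after a pre-period of length 1 it cycles with period 15.
For i ≥ 1, a(i) depends only on (i - 1) mod 15. (1204 - 1) mod 15 = 3, so a(1204) = a(4) = 0.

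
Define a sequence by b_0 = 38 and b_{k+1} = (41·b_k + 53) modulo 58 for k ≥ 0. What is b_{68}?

38

b_0 = 38,  b_1 = 45,  b_2 = 42,  b_3 = 35,  b_4 = 38.
Since b_4 = b_0 = 38, the sequence is periodic with period 4.
(68 - 0) mod 4 = 0, so b_{68} = b_0 = 38.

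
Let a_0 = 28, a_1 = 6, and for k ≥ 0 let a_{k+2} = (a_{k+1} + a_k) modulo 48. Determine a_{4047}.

Listing terms: a_0 = 28, a_1 = 6, a_2 = 34, a_3 = 40, a_4 = 26, a_5 = 18, a_6 = 44, a_7 = 14, a_8 = 10, a_9 = 24, a_{10} = 34, a_{11} = 10, a_{12} = 44, a_{13} = 6, a_{14} = 2, a_{15} = 8, a_{16} = 10, a_{17} = 18, a_{18} = 28, a_{19} = 46, a_{20} = 26, a_{21} = 24, a_{22} = 2, a_{23} = 26, a_{24} = 28, a_{25} = 6.
The sequence repeats with period 24.
So a_{4047} = a_{0 + ((4047-0) mod 24)} = a_{15} = 8.

8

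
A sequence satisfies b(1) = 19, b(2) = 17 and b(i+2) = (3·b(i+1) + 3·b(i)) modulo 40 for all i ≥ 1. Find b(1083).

We have b(1) = 19; b(2) = 17; b(3) = 28; b(4) = 15; b(5) = 9; b(6) = 32; b(7) = 3; b(8) = 25; b(9) = 4; b(10) = 7; b(11) = 33; b(12) = 0; b(13) = 19; b(14) = 17.
The sequence repeats with period 12.
(1083 - 1) mod 12 = 2, so b(1083) = b(3) = 28.

28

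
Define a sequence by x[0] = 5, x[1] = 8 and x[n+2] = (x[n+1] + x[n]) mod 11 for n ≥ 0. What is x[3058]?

2

x[0] = 5,  x[1] = 8,  x[2] = 2,  x[3] = 10,  x[4] = 1,  x[5] = 0,  x[6] = 1,  x[7] = 1,  x[8] = 2,  x[9] = 3,  x[10] = 5,  x[11] = 8.
The sequence repeats with period 10.
(3058 - 0) mod 10 = 8, so x[3058] = x[8] = 2.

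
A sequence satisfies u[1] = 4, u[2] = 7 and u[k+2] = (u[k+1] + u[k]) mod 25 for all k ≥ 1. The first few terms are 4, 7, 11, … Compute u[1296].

3

We have u[1] = 4,  u[2] = 7,  u[3] = 11,  u[4] = 18,  u[5] = 4,  u[6] = 22,  u[7] = 1,  u[8] = 23,  u[9] = 24,  u[10] = 22,  u[11] = 21,  u[12] = 18,  u[13] = 14,  u[14] = 7,  u[15] = 21,  u[16] = 3,  u[17] = 24,  u[18] = 2,  u[19] = 1,  u[20] = 3,  u[21] = 4,  u[22] = 7.
The sequence repeats with period 20.
So u[1296] = u[1 + ((1296-1) mod 20)] = u[16] = 3.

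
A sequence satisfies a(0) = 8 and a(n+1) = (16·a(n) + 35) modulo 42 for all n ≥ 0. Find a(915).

Computing terms: a(0) = 8; a(1) = 37; a(2) = 39; a(3) = 29; a(4) = 37.
Since a(4) = a(1) = 37, the sequence is eventually periodic: after a pre-period of length 1 it cycles with period 3.
For n ≥ 1, a(n) depends only on (n - 1) mod 3. (915 - 1) mod 3 = 2, so a(915) = a(3) = 29.

29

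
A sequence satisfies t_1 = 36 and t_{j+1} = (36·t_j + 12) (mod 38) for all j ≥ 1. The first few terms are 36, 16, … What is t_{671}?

22

t_1 = 36, t_2 = 16, t_3 = 18, t_4 = 14, t_5 = 22, t_6 = 6, t_7 = 0, t_8 = 12, t_9 = 26, t_{10} = 36.
Since t_{10} = t_1 = 36, the sequence is periodic with period 9.
So t_{671} = t_{1 + ((671-1) mod 9)} = t_5 = 22.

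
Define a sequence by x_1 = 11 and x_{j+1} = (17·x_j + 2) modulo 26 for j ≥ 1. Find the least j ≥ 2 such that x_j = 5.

4

Computing terms: x_1 = 11; x_2 = 7; x_3 = 17; x_4 = 5; x_5 = 9; x_6 = 25; x_7 = 11.
The sequence repeats with period 6.
The value 5 first appears (with j ≥ 2) at x_4.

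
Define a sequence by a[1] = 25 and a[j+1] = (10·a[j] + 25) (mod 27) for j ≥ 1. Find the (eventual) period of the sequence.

27

We have a[1] = 25; a[2] = 5; a[3] = 21; a[4] = 19; a[5] = 26; a[6] = 15; a[7] = 13; a[8] = 20; a[9] = 9; a[10] = 7; a[11] = 14; a[12] = 3; a[13] = 1; a[14] = 8; a[15] = 24; a[16] = 22; a[17] = 2; a[18] = 18; a[19] = 16; a[20] = 23; a[21] = 12; a[22] = 10; a[23] = 17; a[24] = 6; a[25] = 4; a[26] = 11; a[27] = 0; a[28] = 25.
The sequence repeats with period 27.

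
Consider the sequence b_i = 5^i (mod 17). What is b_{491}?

Listing terms: b_0 = 1; b_1 = 5; b_2 = 8; b_3 = 6; b_4 = 13; b_5 = 14; b_6 = 2; b_7 = 10; b_8 = 16; b_9 = 12; b_{10} = 9; b_{11} = 11; b_{12} = 4; b_{13} = 3; b_{14} = 15; b_{15} = 7; b_{16} = 1.
Since b_{16} = b_0 = 1, the sequence is periodic with period 16.
(491 - 0) mod 16 = 11, so b_{491} = b_{11} = 11.

11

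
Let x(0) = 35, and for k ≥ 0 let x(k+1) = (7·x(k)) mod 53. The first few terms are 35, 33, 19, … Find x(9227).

We have x(0) = 35; x(1) = 33; x(2) = 19; x(3) = 27; x(4) = 30; x(5) = 51; x(6) = 39; x(7) = 8; x(8) = 3; x(9) = 21; x(10) = 41; x(11) = 22; x(12) = 48; x(13) = 18; x(14) = 20; x(15) = 34; x(16) = 26; x(17) = 23; x(18) = 2; x(19) = 14; x(20) = 45; x(21) = 50; x(22) = 32; x(23) = 12; x(24) = 31; x(25) = 5; x(26) = 35.
Since x(26) = x(0) = 35, the sequence is periodic with period 26.
So x(9227) = x(0 + ((9227-0) mod 26)) = x(23) = 12.

12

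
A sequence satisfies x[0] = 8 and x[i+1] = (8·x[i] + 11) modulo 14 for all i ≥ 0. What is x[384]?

11

We have x[0] = 8, x[1] = 5, x[2] = 9, x[3] = 13, x[4] = 3, x[5] = 7, x[6] = 11, x[7] = 1, x[8] = 5.
Since x[8] = x[1] = 5, the sequence is eventually periodic: after a pre-period of length 1 it cycles with period 7.
For i ≥ 1, x[i] depends only on (i - 1) mod 7. (384 - 1) mod 7 = 5, so x[384] = x[6] = 11.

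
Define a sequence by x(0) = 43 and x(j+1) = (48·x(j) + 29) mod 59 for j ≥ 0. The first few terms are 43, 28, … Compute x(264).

Computing terms: x(0) = 43, x(1) = 28, x(2) = 16, x(3) = 30, x(4) = 53, x(5) = 36, x(6) = 46, x(7) = 54, x(8) = 25, x(9) = 49, x(10) = 21, x(11) = 34, x(12) = 9, x(13) = 48, x(14) = 32, x(15) = 31, x(16) = 42, x(17) = 39, x(18) = 13, x(19) = 4, x(20) = 44, x(21) = 17, x(22) = 19, x(23) = 56, x(24) = 3, x(25) = 55, x(26) = 14, x(27) = 52, x(28) = 47, x(29) = 43.
The sequence repeats with period 29.
So x(264) = x(0 + ((264-0) mod 29)) = x(3) = 30.

30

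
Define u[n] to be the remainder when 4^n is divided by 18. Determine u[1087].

Computing terms: u[0] = 1,  u[1] = 4,  u[2] = 16,  u[3] = 10,  u[4] = 4.
Since u[4] = u[1] = 4, the sequence is eventually periodic: after a pre-period of length 1 it cycles with period 3.
For n ≥ 1, u[n] depends only on (n - 1) mod 3. (1087 - 1) mod 3 = 0, so u[1087] = u[1] = 4.

4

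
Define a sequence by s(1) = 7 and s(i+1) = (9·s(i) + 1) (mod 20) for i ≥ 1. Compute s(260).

14

We have s(1) = 7,  s(2) = 4,  s(3) = 17,  s(4) = 14,  s(5) = 7.
The sequence repeats with period 4.
So s(260) = s(1 + ((260-1) mod 4)) = s(4) = 14.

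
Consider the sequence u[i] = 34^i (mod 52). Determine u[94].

Listing terms: u[0] = 1, u[1] = 34, u[2] = 12, u[3] = 44, u[4] = 40, u[5] = 8, u[6] = 12.
Since u[6] = u[2] = 12, the sequence is eventually periodic: after a pre-period of length 2 it cycles with period 4.
For i ≥ 2, u[i] depends only on (i - 2) mod 4. (94 - 2) mod 4 = 0, so u[94] = u[2] = 12.

12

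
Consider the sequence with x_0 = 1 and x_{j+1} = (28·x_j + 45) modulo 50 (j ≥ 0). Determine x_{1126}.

9

x_0 = 1; x_1 = 23; x_2 = 39; x_3 = 37; x_4 = 31; x_5 = 13; x_6 = 9; x_7 = 47; x_8 = 11; x_9 = 3; x_{10} = 29; x_{11} = 7; x_{12} = 41; x_{13} = 43; x_{14} = 49; x_{15} = 17; x_{16} = 21; x_{17} = 33; x_{18} = 19; x_{19} = 27; x_{20} = 1.
The sequence repeats with period 20.
So x_{1126} = x_{0 + ((1126-0) mod 20)} = x_6 = 9.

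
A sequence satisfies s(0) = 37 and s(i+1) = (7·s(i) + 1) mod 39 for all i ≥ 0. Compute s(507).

Listing terms: s(0) = 37; s(1) = 26; s(2) = 27; s(3) = 34; s(4) = 5; s(5) = 36; s(6) = 19; s(7) = 17; s(8) = 3; s(9) = 22; s(10) = 38; s(11) = 33; s(12) = 37.
The sequence repeats with period 12.
(507 - 0) mod 12 = 3, so s(507) = s(3) = 34.

34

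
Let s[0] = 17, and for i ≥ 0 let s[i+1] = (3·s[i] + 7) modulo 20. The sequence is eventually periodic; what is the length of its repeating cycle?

4

Listing terms: s[0] = 17, s[1] = 18, s[2] = 1, s[3] = 10, s[4] = 17.
The sequence repeats with period 4.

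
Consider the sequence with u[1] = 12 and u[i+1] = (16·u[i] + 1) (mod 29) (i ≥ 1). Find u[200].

We have u[1] = 12; u[2] = 19; u[3] = 15; u[4] = 9; u[5] = 0; u[6] = 1; u[7] = 17; u[8] = 12.
The sequence repeats with period 7.
(200 - 1) mod 7 = 3, so u[200] = u[4] = 9.

9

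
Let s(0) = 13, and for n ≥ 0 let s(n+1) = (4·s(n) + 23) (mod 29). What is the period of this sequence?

14

Computing terms: s(0) = 13, s(1) = 17, s(2) = 4, s(3) = 10, s(4) = 5, s(5) = 14, s(6) = 21, s(7) = 20, s(8) = 16, s(9) = 0, s(10) = 23, s(11) = 28, s(12) = 19, s(13) = 12, s(14) = 13.
The sequence repeats with period 14.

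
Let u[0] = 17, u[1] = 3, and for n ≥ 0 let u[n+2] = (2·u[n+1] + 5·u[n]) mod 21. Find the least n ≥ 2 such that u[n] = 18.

13

Computing terms: u[0] = 17,  u[1] = 3,  u[2] = 7,  u[3] = 8,  u[4] = 9,  u[5] = 16,  u[6] = 14,  u[7] = 3,  u[8] = 13,  u[9] = 20,  u[10] = 0,  u[11] = 16,  u[12] = 11,  u[13] = 18,  u[14] = 7,  u[15] = 20,  u[16] = 12,  u[17] = 19,  u[18] = 14,  u[19] = 18,  u[20] = 1,  u[21] = 8,  u[22] = 0,  u[23] = 19,  u[24] = 17,  u[25] = 3.
The sequence repeats with period 24.
The value 18 first appears (with n ≥ 2) at u[13].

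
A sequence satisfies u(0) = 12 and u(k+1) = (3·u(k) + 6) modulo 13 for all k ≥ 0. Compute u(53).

2

Listing terms: u(0) = 12, u(1) = 3, u(2) = 2, u(3) = 12.
The sequence repeats with period 3.
So u(53) = u(0 + ((53-0) mod 3)) = u(2) = 2.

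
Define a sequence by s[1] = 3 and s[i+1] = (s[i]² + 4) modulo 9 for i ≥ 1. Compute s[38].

5

Computing terms: s[1] = 3; s[2] = 4; s[3] = 2; s[4] = 8; s[5] = 5; s[6] = 2.
Since s[6] = s[3] = 2, the sequence is eventually periodic: after a pre-period of length 2 it cycles with period 3.
For i ≥ 3, s[i] depends only on (i - 3) mod 3. (38 - 3) mod 3 = 2, so s[38] = s[5] = 5.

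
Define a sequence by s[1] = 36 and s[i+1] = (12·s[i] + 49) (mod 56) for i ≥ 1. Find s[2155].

Listing terms: s[1] = 36; s[2] = 33; s[3] = 53; s[4] = 13; s[5] = 37; s[6] = 45; s[7] = 29; s[8] = 5; s[9] = 53.
Since s[9] = s[3] = 53, the sequence is eventually periodic: after a pre-period of length 2 it cycles with period 6.
For i ≥ 3, s[i] depends only on (i - 3) mod 6. (2155 - 3) mod 6 = 4, so s[2155] = s[7] = 29.

29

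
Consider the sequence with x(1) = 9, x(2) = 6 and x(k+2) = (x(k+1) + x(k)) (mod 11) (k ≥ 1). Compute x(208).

7

Computing terms: x(1) = 9; x(2) = 6; x(3) = 4; x(4) = 10; x(5) = 3; x(6) = 2; x(7) = 5; x(8) = 7; x(9) = 1; x(10) = 8; x(11) = 9; x(12) = 6.
Since (x(11), x(12)) = (x(1), x(2)) = (9, 6) (two consecutive terms determine the rest), the sequence is periodic with period 10.
(208 - 1) mod 10 = 7, so x(208) = x(8) = 7.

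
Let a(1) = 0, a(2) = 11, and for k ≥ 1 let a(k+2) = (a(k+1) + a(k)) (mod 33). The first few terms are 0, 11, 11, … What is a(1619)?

11

Computing terms: a(1) = 0; a(2) = 11; a(3) = 11; a(4) = 22; a(5) = 0; a(6) = 22; a(7) = 22; a(8) = 11; a(9) = 0; a(10) = 11.
The sequence repeats with period 8.
(1619 - 1) mod 8 = 2, so a(1619) = a(3) = 11.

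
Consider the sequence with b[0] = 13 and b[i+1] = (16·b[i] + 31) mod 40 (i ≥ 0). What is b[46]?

We have b[0] = 13; b[1] = 39; b[2] = 15; b[3] = 31; b[4] = 7; b[5] = 23; b[6] = 39.
Since b[6] = b[1] = 39, the sequence is eventually periodic: after a pre-period of length 1 it cycles with period 5.
For i ≥ 1, b[i] depends only on (i - 1) mod 5. (46 - 1) mod 5 = 0, so b[46] = b[1] = 39.

39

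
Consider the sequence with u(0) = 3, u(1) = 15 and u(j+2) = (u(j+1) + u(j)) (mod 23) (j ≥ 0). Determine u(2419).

u(0) = 3,  u(1) = 15,  u(2) = 18,  u(3) = 10,  u(4) = 5,  u(5) = 15,  u(6) = 20,  u(7) = 12,  u(8) = 9,  u(9) = 21,  u(10) = 7,  u(11) = 5,  u(12) = 12,  u(13) = 17,  u(14) = 6,  u(15) = 0,  u(16) = 6,  u(17) = 6,  u(18) = 12,  u(19) = 18,  u(20) = 7,  u(21) = 2,  u(22) = 9,  u(23) = 11,  u(24) = 20,  u(25) = 8,  u(26) = 5,  u(27) = 13,  u(28) = 18,  u(29) = 8,  u(30) = 3,  u(31) = 11,  u(32) = 14,  u(33) = 2,  u(34) = 16,  u(35) = 18,  u(36) = 11,  u(37) = 6,  u(38) = 17,  u(39) = 0,  u(40) = 17,  u(41) = 17,  u(42) = 11,  u(43) = 5,  u(44) = 16,  u(45) = 21,  u(46) = 14,  u(47) = 12,  u(48) = 3,  u(49) = 15.
Since (u(48), u(49)) = (u(0), u(1)) = (3, 15) (two consecutive terms determine the rest), the sequence is periodic with period 48.
So u(2419) = u(0 + ((2419-0) mod 48)) = u(19) = 18.

18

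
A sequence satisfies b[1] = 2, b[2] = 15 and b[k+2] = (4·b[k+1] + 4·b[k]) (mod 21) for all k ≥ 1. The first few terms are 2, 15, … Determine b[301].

16

We have b[1] = 2, b[2] = 15, b[3] = 5, b[4] = 17, b[5] = 4, b[6] = 0, b[7] = 16, b[8] = 1, b[9] = 5, b[10] = 3, b[11] = 11, b[12] = 14, b[13] = 16, b[14] = 15, b[15] = 19, b[16] = 10, b[17] = 11, b[18] = 0, b[19] = 2, b[20] = 8, b[21] = 19, b[22] = 3, b[23] = 4, b[24] = 7, b[25] = 2, b[26] = 15.
Since (b[25], b[26]) = (b[1], b[2]) = (2, 15) (two consecutive terms determine the rest), the sequence is periodic with period 24.
So b[301] = b[1 + ((301-1) mod 24)] = b[13] = 16.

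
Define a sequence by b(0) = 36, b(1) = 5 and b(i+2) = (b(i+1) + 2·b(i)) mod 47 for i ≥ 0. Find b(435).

32

Listing terms: b(0) = 36; b(1) = 5; b(2) = 30; b(3) = 40; b(4) = 6; b(5) = 39; b(6) = 4; b(7) = 35; b(8) = 43; b(9) = 19; b(10) = 11; b(11) = 2; b(12) = 24; b(13) = 28; b(14) = 29; b(15) = 38; b(16) = 2; b(17) = 31; b(18) = 35; b(19) = 3; b(20) = 26; b(21) = 32; b(22) = 37; b(23) = 7; b(24) = 34; b(25) = 1; b(26) = 22; b(27) = 24; b(28) = 21; b(29) = 22; b(30) = 17; b(31) = 14; b(32) = 1; b(33) = 29; b(34) = 31; b(35) = 42; b(36) = 10; b(37) = 0; b(38) = 20; b(39) = 20; b(40) = 13; b(41) = 6; b(42) = 32; b(43) = 44; b(44) = 14; b(45) = 8; b(46) = 36; b(47) = 5.
The sequence repeats with period 46.
(435 - 0) mod 46 = 21, so b(435) = b(21) = 32.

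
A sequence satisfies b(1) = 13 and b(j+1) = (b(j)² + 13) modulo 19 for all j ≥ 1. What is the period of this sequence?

Listing terms: b(1) = 13,  b(2) = 11,  b(3) = 1,  b(4) = 14,  b(5) = 0,  b(6) = 13.
The sequence repeats with period 5.

5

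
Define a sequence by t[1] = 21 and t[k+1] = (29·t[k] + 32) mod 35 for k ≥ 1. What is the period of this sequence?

7

t[1] = 21, t[2] = 11, t[3] = 1, t[4] = 26, t[5] = 16, t[6] = 6, t[7] = 31, t[8] = 21.
The sequence repeats with period 7.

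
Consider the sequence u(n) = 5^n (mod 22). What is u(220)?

We have u(0) = 1, u(1) = 5, u(2) = 3, u(3) = 15, u(4) = 9, u(5) = 1.
Since u(5) = u(0) = 1, the sequence is periodic with period 5.
(220 - 0) mod 5 = 0, so u(220) = u(0) = 1.

1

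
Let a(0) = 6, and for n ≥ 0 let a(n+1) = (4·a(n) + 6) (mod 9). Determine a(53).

0

a(0) = 6, a(1) = 3, a(2) = 0, a(3) = 6.
Since a(3) = a(0) = 6, the sequence is periodic with period 3.
So a(53) = a(0 + ((53-0) mod 3)) = a(2) = 0.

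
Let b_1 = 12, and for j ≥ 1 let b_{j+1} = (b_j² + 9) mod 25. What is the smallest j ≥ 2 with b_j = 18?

3

Computing terms: b_1 = 12, b_2 = 3, b_3 = 18, b_4 = 8, b_5 = 23, b_6 = 13, b_7 = 3.
Since b_7 = b_2 = 3, the sequence is eventually periodic: after a pre-period of length 1 it cycles with period 5.
The value 18 first appears (with j ≥ 2) at b_3.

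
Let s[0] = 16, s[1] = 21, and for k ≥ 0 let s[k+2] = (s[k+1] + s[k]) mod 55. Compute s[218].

11

We have s[0] = 16,  s[1] = 21,  s[2] = 37,  s[3] = 3,  s[4] = 40,  s[5] = 43,  s[6] = 28,  s[7] = 16,  s[8] = 44,  s[9] = 5,  s[10] = 49,  s[11] = 54,  s[12] = 48,  s[13] = 47,  s[14] = 40,  s[15] = 32,  s[16] = 17,  s[17] = 49,  s[18] = 11,  s[19] = 5,  s[20] = 16,  s[21] = 21.
The sequence repeats with period 20.
(218 - 0) mod 20 = 18, so s[218] = s[18] = 11.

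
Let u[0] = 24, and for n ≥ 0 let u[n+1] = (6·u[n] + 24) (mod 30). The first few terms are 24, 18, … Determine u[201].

18

u[0] = 24; u[1] = 18; u[2] = 12; u[3] = 6; u[4] = 0; u[5] = 24.
Since u[5] = u[0] = 24, the sequence is periodic with period 5.
(201 - 0) mod 5 = 1, so u[201] = u[1] = 18.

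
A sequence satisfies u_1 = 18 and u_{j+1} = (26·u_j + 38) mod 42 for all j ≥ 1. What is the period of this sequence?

Computing terms: u_1 = 18; u_2 = 2; u_3 = 6; u_4 = 26; u_5 = 0; u_6 = 38; u_7 = 18.
The sequence repeats with period 6.

6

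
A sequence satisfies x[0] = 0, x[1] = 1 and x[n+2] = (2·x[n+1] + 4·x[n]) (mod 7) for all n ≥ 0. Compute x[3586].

We have x[0] = 0, x[1] = 1, x[2] = 2, x[3] = 1, x[4] = 3, x[5] = 3, x[6] = 4, x[7] = 6, x[8] = 0, x[9] = 3, x[10] = 6, x[11] = 3, x[12] = 2, x[13] = 2, x[14] = 5, x[15] = 4, x[16] = 0, x[17] = 2, x[18] = 4, x[19] = 2, x[20] = 6, x[21] = 6, x[22] = 1, x[23] = 5, x[24] = 0, x[25] = 6, x[26] = 5, x[27] = 6, x[28] = 4, x[29] = 4, x[30] = 3, x[31] = 1, x[32] = 0, x[33] = 4, x[34] = 1, x[35] = 4, x[36] = 5, x[37] = 5, x[38] = 2, x[39] = 3, x[40] = 0, x[41] = 5, x[42] = 3, x[43] = 5, x[44] = 1, x[45] = 1, x[46] = 6, x[47] = 2, x[48] = 0, x[49] = 1.
The sequence repeats with period 48.
So x[3586] = x[0 + ((3586-0) mod 48)] = x[34] = 1.

1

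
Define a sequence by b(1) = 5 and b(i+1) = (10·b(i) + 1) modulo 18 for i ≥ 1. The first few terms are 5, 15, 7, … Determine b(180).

We have b(1) = 5, b(2) = 15, b(3) = 7, b(4) = 17, b(5) = 9, b(6) = 1, b(7) = 11, b(8) = 3, b(9) = 13, b(10) = 5.
The sequence repeats with period 9.
So b(180) = b(1 + ((180-1) mod 9)) = b(9) = 13.

13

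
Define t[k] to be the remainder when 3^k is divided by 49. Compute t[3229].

We have t[0] = 1; t[1] = 3; t[2] = 9; t[3] = 27; t[4] = 32; t[5] = 47; t[6] = 43; t[7] = 31; t[8] = 44; t[9] = 34; t[10] = 4; t[11] = 12; t[12] = 36; t[13] = 10; t[14] = 30; t[15] = 41; t[16] = 25; t[17] = 26; t[18] = 29; t[19] = 38; t[20] = 16; t[21] = 48; t[22] = 46; t[23] = 40; t[24] = 22; t[25] = 17; t[26] = 2; t[27] = 6; t[28] = 18; t[29] = 5; t[30] = 15; t[31] = 45; t[32] = 37; t[33] = 13; t[34] = 39; t[35] = 19; t[36] = 8; t[37] = 24; t[38] = 23; t[39] = 20; t[40] = 11; t[41] = 33; t[42] = 1.
The sequence repeats with period 42.
(3229 - 0) mod 42 = 37, so t[3229] = t[37] = 24.

24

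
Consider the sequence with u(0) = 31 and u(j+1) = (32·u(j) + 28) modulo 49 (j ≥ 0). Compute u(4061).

Listing terms: u(0) = 31; u(1) = 40; u(2) = 34; u(3) = 38; u(4) = 19; u(5) = 48; u(6) = 45; u(7) = 47; u(8) = 13; u(9) = 3; u(10) = 26; u(11) = 27; u(12) = 10; u(13) = 5; u(14) = 41; u(15) = 17; u(16) = 33; u(17) = 6; u(18) = 24; u(19) = 12; u(20) = 20; u(21) = 31.
The sequence repeats with period 21.
(4061 - 0) mod 21 = 8, so u(4061) = u(8) = 13.

13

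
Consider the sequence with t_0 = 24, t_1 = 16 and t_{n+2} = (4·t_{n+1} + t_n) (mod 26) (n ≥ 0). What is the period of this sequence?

28

We have t_0 = 24; t_1 = 16; t_2 = 10; t_3 = 4; t_4 = 0; t_5 = 4; t_6 = 16; t_7 = 16; t_8 = 2; t_9 = 24; t_{10} = 20; t_{11} = 0; t_{12} = 20; t_{13} = 2; t_{14} = 2; t_{15} = 10; t_{16} = 16; t_{17} = 22; t_{18} = 0; t_{19} = 22; t_{20} = 10; t_{21} = 10; t_{22} = 24; t_{23} = 2; t_{24} = 6; t_{25} = 0; t_{26} = 6; t_{27} = 24; t_{28} = 24; t_{29} = 16.
Since (t_{28}, t_{29}) = (t_0, t_1) = (24, 16) (two consecutive terms determine the rest), the sequence is periodic with period 28.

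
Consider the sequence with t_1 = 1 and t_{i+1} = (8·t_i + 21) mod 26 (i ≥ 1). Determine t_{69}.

1

Computing terms: t_1 = 1,  t_2 = 3,  t_3 = 19,  t_4 = 17,  t_5 = 1.
Since t_5 = t_1 = 1, the sequence is periodic with period 4.
So t_{69} = t_{1 + ((69-1) mod 4)} = t_1 = 1.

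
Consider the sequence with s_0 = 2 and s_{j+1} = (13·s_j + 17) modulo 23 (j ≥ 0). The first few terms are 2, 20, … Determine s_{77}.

Computing terms: s_0 = 2,  s_1 = 20,  s_2 = 1,  s_3 = 7,  s_4 = 16,  s_5 = 18,  s_6 = 21,  s_7 = 14,  s_8 = 15,  s_9 = 5,  s_{10} = 13,  s_{11} = 2.
The sequence repeats with period 11.
(77 - 0) mod 11 = 0, so s_{77} = s_0 = 2.

2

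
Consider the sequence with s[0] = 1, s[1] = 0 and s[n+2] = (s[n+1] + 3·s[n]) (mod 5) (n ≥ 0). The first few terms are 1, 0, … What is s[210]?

We have s[0] = 1, s[1] = 0, s[2] = 3, s[3] = 3, s[4] = 2, s[5] = 1, s[6] = 2, s[7] = 0, s[8] = 1, s[9] = 1, s[10] = 4, s[11] = 2, s[12] = 4, s[13] = 0, s[14] = 2, s[15] = 2, s[16] = 3, s[17] = 4, s[18] = 3, s[19] = 0, s[20] = 4, s[21] = 4, s[22] = 1, s[23] = 3, s[24] = 1, s[25] = 0.
Since (s[24], s[25]) = (s[0], s[1]) = (1, 0) (two consecutive terms determine the rest), the sequence is periodic with period 24.
So s[210] = s[0 + ((210-0) mod 24)] = s[18] = 3.

3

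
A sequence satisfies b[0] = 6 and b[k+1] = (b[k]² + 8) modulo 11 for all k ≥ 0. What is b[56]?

8

We have b[0] = 6; b[1] = 0; b[2] = 8; b[3] = 6.
Since b[3] = b[0] = 6, the sequence is periodic with period 3.
So b[56] = b[0 + ((56-0) mod 3)] = b[2] = 8.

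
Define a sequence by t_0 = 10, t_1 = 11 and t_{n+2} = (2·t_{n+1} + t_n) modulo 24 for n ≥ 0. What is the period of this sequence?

We have t_0 = 10; t_1 = 11; t_2 = 8; t_3 = 3; t_4 = 14; t_5 = 7; t_6 = 4; t_7 = 15; t_8 = 10; t_9 = 11.
The sequence repeats with period 8.

8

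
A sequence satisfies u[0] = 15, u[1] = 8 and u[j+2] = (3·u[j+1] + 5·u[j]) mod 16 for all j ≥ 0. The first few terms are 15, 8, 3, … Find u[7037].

Computing terms: u[0] = 15,  u[1] = 8,  u[2] = 3,  u[3] = 1,  u[4] = 2,  u[5] = 11,  u[6] = 11,  u[7] = 8,  u[8] = 15,  u[9] = 5,  u[10] = 10,  u[11] = 7,  u[12] = 7,  u[13] = 8,  u[14] = 11,  u[15] = 9,  u[16] = 2,  u[17] = 3,  u[18] = 3,  u[19] = 8,  u[20] = 7,  u[21] = 13,  u[22] = 10,  u[23] = 15,  u[24] = 15,  u[25] = 8.
The sequence repeats with period 24.
(7037 - 0) mod 24 = 5, so u[7037] = u[5] = 11.

11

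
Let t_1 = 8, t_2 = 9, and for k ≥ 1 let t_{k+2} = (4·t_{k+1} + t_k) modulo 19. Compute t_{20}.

Listing terms: t_1 = 8, t_2 = 9, t_3 = 6, t_4 = 14, t_5 = 5, t_6 = 15, t_7 = 8, t_8 = 9.
The sequence repeats with period 6.
(20 - 1) mod 6 = 1, so t_{20} = t_2 = 9.

9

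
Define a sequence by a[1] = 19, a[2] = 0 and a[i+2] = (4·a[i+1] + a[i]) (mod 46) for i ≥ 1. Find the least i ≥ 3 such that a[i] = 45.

Computing terms: a[1] = 19; a[2] = 0; a[3] = 19; a[4] = 30; a[5] = 1; a[6] = 34; a[7] = 45; a[8] = 30; a[9] = 27; a[10] = 0; a[11] = 27; a[12] = 16; a[13] = 45; a[14] = 12; a[15] = 1; a[16] = 16; a[17] = 19; a[18] = 0.
Since (a[17], a[18]) = (a[1], a[2]) = (19, 0) (two consecutive terms determine the rest), the sequence is periodic with period 16.
The value 45 first appears (with i ≥ 3) at a[7].

7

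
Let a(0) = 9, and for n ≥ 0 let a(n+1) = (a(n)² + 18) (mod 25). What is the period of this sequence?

Computing terms: a(0) = 9; a(1) = 24; a(2) = 19; a(3) = 4; a(4) = 9.
Since a(4) = a(0) = 9, the sequence is periodic with period 4.

4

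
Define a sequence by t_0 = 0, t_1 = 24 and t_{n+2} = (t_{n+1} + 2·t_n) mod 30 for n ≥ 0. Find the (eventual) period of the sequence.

4

We have t_0 = 0,  t_1 = 24,  t_2 = 24,  t_3 = 12,  t_4 = 0,  t_5 = 24.
Since (t_4, t_5) = (t_0, t_1) = (0, 24) (two consecutive terms determine the rest), the sequence is periodic with period 4.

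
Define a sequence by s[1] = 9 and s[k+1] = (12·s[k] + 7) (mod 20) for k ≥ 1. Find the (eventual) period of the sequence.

4

Computing terms: s[1] = 9; s[2] = 15; s[3] = 7; s[4] = 11; s[5] = 19; s[6] = 15.
Since s[6] = s[2] = 15, the sequence is eventually periodic: after a pre-period of length 1 it cycles with period 4.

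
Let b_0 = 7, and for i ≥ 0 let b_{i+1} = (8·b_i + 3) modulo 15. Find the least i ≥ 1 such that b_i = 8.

3

Listing terms: b_0 = 7, b_1 = 14, b_2 = 10, b_3 = 8, b_4 = 7.
Since b_4 = b_0 = 7, the sequence is periodic with period 4.
The value 8 first appears (with i ≥ 1) at b_3.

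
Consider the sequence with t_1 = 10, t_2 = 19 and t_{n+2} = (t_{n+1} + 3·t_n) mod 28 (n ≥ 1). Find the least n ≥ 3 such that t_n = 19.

t_1 = 10; t_2 = 19; t_3 = 21; t_4 = 22; t_5 = 1; t_6 = 11; t_7 = 14; t_8 = 19; t_9 = 5; t_{10} = 6; t_{11} = 21; t_{12} = 11; t_{13} = 18; t_{14} = 23; t_{15} = 21; t_{16} = 6; t_{17} = 13; t_{18} = 3; t_{19} = 14; t_{20} = 23; t_{21} = 9; t_{22} = 22; t_{23} = 21; t_{24} = 3; t_{25} = 10; t_{26} = 19.
The sequence repeats with period 24.
The value 19 first appears (with n ≥ 3) at t_8.

8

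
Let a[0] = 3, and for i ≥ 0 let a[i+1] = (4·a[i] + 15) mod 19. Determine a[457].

5

Computing terms: a[0] = 3,  a[1] = 8,  a[2] = 9,  a[3] = 13,  a[4] = 10,  a[5] = 17,  a[6] = 7,  a[7] = 5,  a[8] = 16,  a[9] = 3.
The sequence repeats with period 9.
So a[457] = a[0 + ((457-0) mod 9)] = a[7] = 5.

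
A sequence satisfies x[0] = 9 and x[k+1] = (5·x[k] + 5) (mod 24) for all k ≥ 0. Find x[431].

20

Listing terms: x[0] = 9, x[1] = 2, x[2] = 15, x[3] = 8, x[4] = 21, x[5] = 14, x[6] = 3, x[7] = 20, x[8] = 9.
Since x[8] = x[0] = 9, the sequence is periodic with period 8.
(431 - 0) mod 8 = 7, so x[431] = x[7] = 20.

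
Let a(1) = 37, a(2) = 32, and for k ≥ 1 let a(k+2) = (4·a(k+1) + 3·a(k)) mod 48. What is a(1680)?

Computing terms: a(1) = 37, a(2) = 32, a(3) = 47, a(4) = 44, a(5) = 29, a(6) = 8, a(7) = 23, a(8) = 20, a(9) = 5, a(10) = 32, a(11) = 47.
Since (a(10), a(11)) = (a(2), a(3)) = (32, 47) (two consecutive terms determine the rest), the sequence is eventually periodic: after a pre-period of length 1 it cycles with period 8.
For k ≥ 2, a(k) depends only on (k - 2) mod 8. (1680 - 2) mod 8 = 6, so a(1680) = a(8) = 20.

20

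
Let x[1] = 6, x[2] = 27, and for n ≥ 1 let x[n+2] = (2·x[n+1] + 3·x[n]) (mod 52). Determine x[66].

Listing terms: x[1] = 6; x[2] = 27; x[3] = 20; x[4] = 17; x[5] = 42; x[6] = 31; x[7] = 32; x[8] = 1; x[9] = 46; x[10] = 43; x[11] = 16; x[12] = 5; x[13] = 6; x[14] = 27.
Since (x[13], x[14]) = (x[1], x[2]) = (6, 27) (two consecutive terms determine the rest), the sequence is periodic with period 12.
So x[66] = x[1 + ((66-1) mod 12)] = x[6] = 31.

31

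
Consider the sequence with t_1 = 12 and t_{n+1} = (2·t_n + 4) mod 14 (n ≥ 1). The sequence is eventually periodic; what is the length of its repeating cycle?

Computing terms: t_1 = 12; t_2 = 0; t_3 = 4; t_4 = 12.
Since t_4 = t_1 = 12, the sequence is periodic with period 3.

3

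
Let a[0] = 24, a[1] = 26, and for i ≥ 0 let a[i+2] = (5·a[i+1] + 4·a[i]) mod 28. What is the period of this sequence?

a[0] = 24; a[1] = 26; a[2] = 2; a[3] = 2; a[4] = 18; a[5] = 14; a[6] = 2; a[7] = 10; a[8] = 2; a[9] = 22; a[10] = 6; a[11] = 6; a[12] = 26; a[13] = 14; a[14] = 6; a[15] = 2; a[16] = 6; a[17] = 10; a[18] = 18; a[19] = 18; a[20] = 22; a[21] = 14; a[22] = 18; a[23] = 6; a[24] = 18; a[25] = 2; a[26] = 26; a[27] = 26; a[28] = 10; a[29] = 14; a[30] = 26; a[31] = 18; a[32] = 26; a[33] = 6; a[34] = 22; a[35] = 22; a[36] = 2; a[37] = 14; a[38] = 22; a[39] = 26; a[40] = 22; a[41] = 18; a[42] = 10; a[43] = 10; a[44] = 6; a[45] = 14; a[46] = 10; a[47] = 22; a[48] = 10; a[49] = 26; a[50] = 2.
Since (a[49], a[50]) = (a[1], a[2]) = (26, 2) (two consecutive terms determine the rest), the sequence is eventually periodic: after a pre-period of length 1 it cycles with period 48.

48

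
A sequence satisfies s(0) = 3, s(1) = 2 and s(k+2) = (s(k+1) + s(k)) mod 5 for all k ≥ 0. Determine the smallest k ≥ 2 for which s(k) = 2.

3

We have s(0) = 3,  s(1) = 2,  s(2) = 0,  s(3) = 2,  s(4) = 2,  s(5) = 4,  s(6) = 1,  s(7) = 0,  s(8) = 1,  s(9) = 1,  s(10) = 2,  s(11) = 3,  s(12) = 0,  s(13) = 3,  s(14) = 3,  s(15) = 1,  s(16) = 4,  s(17) = 0,  s(18) = 4,  s(19) = 4,  s(20) = 3,  s(21) = 2.
Since (s(20), s(21)) = (s(0), s(1)) = (3, 2) (two consecutive terms determine the rest), the sequence is periodic with period 20.
The value 2 first appears (with k ≥ 2) at s(3).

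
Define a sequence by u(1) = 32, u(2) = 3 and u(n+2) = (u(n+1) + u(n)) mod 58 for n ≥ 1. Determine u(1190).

29

u(1) = 32,  u(2) = 3,  u(3) = 35,  u(4) = 38,  u(5) = 15,  u(6) = 53,  u(7) = 10,  u(8) = 5,  u(9) = 15,  u(10) = 20,  u(11) = 35,  u(12) = 55,  u(13) = 32,  u(14) = 29,  u(15) = 3,  u(16) = 32,  u(17) = 35,  u(18) = 9,  u(19) = 44,  u(20) = 53,  u(21) = 39,  u(22) = 34,  u(23) = 15,  u(24) = 49,  u(25) = 6,  u(26) = 55,  u(27) = 3,  u(28) = 0,  u(29) = 3,  u(30) = 3,  u(31) = 6,  u(32) = 9,  u(33) = 15,  u(34) = 24,  u(35) = 39,  u(36) = 5,  u(37) = 44,  u(38) = 49,  u(39) = 35,  u(40) = 26,  u(41) = 3,  u(42) = 29,  u(43) = 32,  u(44) = 3.
Since (u(43), u(44)) = (u(1), u(2)) = (32, 3) (two consecutive terms determine the rest), the sequence is periodic with period 42.
(1190 - 1) mod 42 = 13, so u(1190) = u(14) = 29.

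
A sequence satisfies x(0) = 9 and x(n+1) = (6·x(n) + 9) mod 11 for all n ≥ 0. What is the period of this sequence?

Computing terms: x(0) = 9,  x(1) = 8,  x(2) = 2,  x(3) = 10,  x(4) = 3,  x(5) = 5,  x(6) = 6,  x(7) = 1,  x(8) = 4,  x(9) = 0,  x(10) = 9.
Since x(10) = x(0) = 9, the sequence is periodic with period 10.

10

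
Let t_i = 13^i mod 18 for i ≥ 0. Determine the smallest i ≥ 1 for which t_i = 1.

3

We have t_0 = 1; t_1 = 13; t_2 = 7; t_3 = 1.
The sequence repeats with period 3.
The value 1 next appears (with i ≥ 1) at t_3.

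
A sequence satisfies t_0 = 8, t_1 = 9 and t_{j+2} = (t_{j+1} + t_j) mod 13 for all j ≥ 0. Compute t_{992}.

Computing terms: t_0 = 8, t_1 = 9, t_2 = 4, t_3 = 0, t_4 = 4, t_5 = 4, t_6 = 8, t_7 = 12, t_8 = 7, t_9 = 6, t_{10} = 0, t_{11} = 6, t_{12} = 6, t_{13} = 12, t_{14} = 5, t_{15} = 4, t_{16} = 9, t_{17} = 0, t_{18} = 9, t_{19} = 9, t_{20} = 5, t_{21} = 1, t_{22} = 6, t_{23} = 7, t_{24} = 0, t_{25} = 7, t_{26} = 7, t_{27} = 1, t_{28} = 8, t_{29} = 9.
The sequence repeats with period 28.
(992 - 0) mod 28 = 12, so t_{992} = t_{12} = 6.

6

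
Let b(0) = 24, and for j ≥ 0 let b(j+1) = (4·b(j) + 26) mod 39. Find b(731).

19

b(0) = 24; b(1) = 5; b(2) = 7; b(3) = 15; b(4) = 8; b(5) = 19; b(6) = 24.
The sequence repeats with period 6.
(731 - 0) mod 6 = 5, so b(731) = b(5) = 19.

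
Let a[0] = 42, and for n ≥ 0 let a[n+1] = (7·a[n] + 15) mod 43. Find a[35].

10

Computing terms: a[0] = 42,  a[1] = 8,  a[2] = 28,  a[3] = 39,  a[4] = 30,  a[5] = 10,  a[6] = 42.
The sequence repeats with period 6.
So a[35] = a[0 + ((35-0) mod 6)] = a[5] = 10.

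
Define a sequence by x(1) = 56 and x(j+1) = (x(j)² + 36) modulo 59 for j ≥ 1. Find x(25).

Listing terms: x(1) = 56; x(2) = 45; x(3) = 55; x(4) = 52; x(5) = 26; x(6) = 4; x(7) = 52.
Since x(7) = x(4) = 52, the sequence is eventually periodic: after a pre-period of length 3 it cycles with period 3.
For j ≥ 4, x(j) depends only on (j - 4) mod 3. (25 - 4) mod 3 = 0, so x(25) = x(4) = 52.

52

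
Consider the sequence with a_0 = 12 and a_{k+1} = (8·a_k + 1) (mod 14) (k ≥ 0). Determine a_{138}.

3

We have a_0 = 12,  a_1 = 13,  a_2 = 7,  a_3 = 1,  a_4 = 9,  a_5 = 3,  a_6 = 11,  a_7 = 5,  a_8 = 13.
Since a_8 = a_1 = 13, the sequence is eventually periodic: after a pre-period of length 1 it cycles with period 7.
For k ≥ 1, a_k depends only on (k - 1) mod 7. (138 - 1) mod 7 = 4, so a_{138} = a_5 = 3.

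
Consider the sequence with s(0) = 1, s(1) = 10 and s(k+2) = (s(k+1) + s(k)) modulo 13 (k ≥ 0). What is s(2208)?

1

s(0) = 1,  s(1) = 10,  s(2) = 11,  s(3) = 8,  s(4) = 6,  s(5) = 1,  s(6) = 7,  s(7) = 8,  s(8) = 2,  s(9) = 10,  s(10) = 12,  s(11) = 9,  s(12) = 8,  s(13) = 4,  s(14) = 12,  s(15) = 3,  s(16) = 2,  s(17) = 5,  s(18) = 7,  s(19) = 12,  s(20) = 6,  s(21) = 5,  s(22) = 11,  s(23) = 3,  s(24) = 1,  s(25) = 4,  s(26) = 5,  s(27) = 9,  s(28) = 1,  s(29) = 10.
The sequence repeats with period 28.
So s(2208) = s(0 + ((2208-0) mod 28)) = s(24) = 1.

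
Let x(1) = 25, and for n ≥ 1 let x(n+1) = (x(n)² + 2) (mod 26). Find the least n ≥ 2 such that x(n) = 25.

5

Computing terms: x(1) = 25, x(2) = 3, x(3) = 11, x(4) = 19, x(5) = 25.
Since x(5) = x(1) = 25, the sequence is periodic with period 4.
The value 25 next appears (with n ≥ 2) at x(5).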